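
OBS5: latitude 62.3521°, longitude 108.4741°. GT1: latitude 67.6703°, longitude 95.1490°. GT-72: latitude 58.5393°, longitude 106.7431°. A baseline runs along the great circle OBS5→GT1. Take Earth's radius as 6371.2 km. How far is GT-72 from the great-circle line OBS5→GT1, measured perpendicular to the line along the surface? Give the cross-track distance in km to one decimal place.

351.8 km

δ₁₃ = central angle OBS5→GT-72 = 0.068188 rad  (haversine)
θ₁₃ = bearing OBS5→GT-72 = 193.379°,  θ₁₂ = bearing OBS5→GT1 = 319.284°
dₓₜ = R·arcsin(sin δ₁₃ · sin(θ₁₃ − θ₁₂)) = 6371.2·arcsin(0.06813·sin(-125.905°)) = -351.795 km
|dₓₜ| = 351.795 km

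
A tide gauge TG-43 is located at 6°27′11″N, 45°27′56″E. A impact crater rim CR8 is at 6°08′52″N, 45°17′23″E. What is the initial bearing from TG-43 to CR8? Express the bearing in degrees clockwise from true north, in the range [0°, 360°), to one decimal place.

TG-43: φ = +6.45306°, λ = +45.46556°
CR8: φ = +6.14778°, λ = +45.28972°
Δλ = -0.1758°
y = sin Δλ · cos φ₂ = -0.003051
x = cos φ₁ sin φ₂ − sin φ₁ cos φ₂ cos Δλ = -0.005328
θ = atan2(y, x) = -150.1992° → 209.8008° (mod 360°)

209.8°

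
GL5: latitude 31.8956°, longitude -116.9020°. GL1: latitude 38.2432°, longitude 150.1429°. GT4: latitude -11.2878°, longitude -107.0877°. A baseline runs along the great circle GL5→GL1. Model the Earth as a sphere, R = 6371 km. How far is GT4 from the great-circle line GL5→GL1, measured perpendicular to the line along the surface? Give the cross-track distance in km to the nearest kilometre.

3042 km

δ₁₃ = central angle GL5→GT4 = 0.771333 rad  (haversine)
θ₁₃ = bearing GL5→GT4 = 166.126°,  θ₁₂ = bearing GL5→GL1 = 304.888°
dₓₜ = R·arcsin(sin δ₁₃ · sin(θ₁₃ − θ₁₂)) = 6371·arcsin(0.69709·sin(-138.763°)) = -3041.769 km
|dₓₜ| = 3041.769 km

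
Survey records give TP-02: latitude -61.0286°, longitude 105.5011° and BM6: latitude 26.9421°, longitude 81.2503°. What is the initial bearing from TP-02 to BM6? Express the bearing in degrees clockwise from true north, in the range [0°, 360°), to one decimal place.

Δλ = -24.2508°
y = sin Δλ · cos φ₂ = -0.366153
x = cos φ₁ sin φ₂ − sin φ₁ cos φ₂ cos Δλ = 0.930551
θ = atan2(y, x) = -21.4786° → 338.5214° (mod 360°)

338.5°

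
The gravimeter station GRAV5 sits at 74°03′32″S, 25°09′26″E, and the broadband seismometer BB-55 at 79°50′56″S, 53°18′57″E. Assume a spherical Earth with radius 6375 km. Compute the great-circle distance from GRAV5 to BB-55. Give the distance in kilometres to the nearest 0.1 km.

939.1 km

GRAV5: φ = -74.05889°, λ = +25.15722°
BB-55: φ = -79.84889°, λ = +53.31583°
Δφ = -5.7900°,  Δλ = 28.1586°
a = sin²(Δφ/2) + cos φ₁ cos φ₂ sin²(Δλ/2) = 0.005415
c = 2·arcsin(√a) = 0.147311 rad = 8.4403°
d = R·c = 6375 × 0.147311 = 939.1 km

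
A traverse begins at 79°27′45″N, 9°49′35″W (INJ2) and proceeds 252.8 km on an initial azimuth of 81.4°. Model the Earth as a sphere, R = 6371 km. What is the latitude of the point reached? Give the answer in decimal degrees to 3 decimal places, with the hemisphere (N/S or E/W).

INJ2: φ = +79.46250°, λ = -9.82639°
δ = d/R = 252.8/6371 = 0.039680 rad
φ₂ = arcsin(sin φ₁ cos δ + cos φ₁ sin δ cos θ)
   = arcsin(0.98314·0.99921 + 0.18288·0.03967·0.14954) = 79.56038°
λ₂ = λ₁ + atan2(sin θ sin δ cos φ₁, cos δ − sin φ₁ sin φ₂) = 2.67512°

79.560°N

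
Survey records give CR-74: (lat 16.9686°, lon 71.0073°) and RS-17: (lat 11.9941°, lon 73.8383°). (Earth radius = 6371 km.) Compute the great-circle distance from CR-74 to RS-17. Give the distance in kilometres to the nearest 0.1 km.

631.5 km

Δφ = -4.9745°,  Δλ = 2.8310°
a = sin²(Δφ/2) + cos φ₁ cos φ₂ sin²(Δλ/2) = 0.002454
c = 2·arcsin(√a) = 0.099121 rad = 5.6792°
d = R·c = 6371 × 0.099121 = 631.5 km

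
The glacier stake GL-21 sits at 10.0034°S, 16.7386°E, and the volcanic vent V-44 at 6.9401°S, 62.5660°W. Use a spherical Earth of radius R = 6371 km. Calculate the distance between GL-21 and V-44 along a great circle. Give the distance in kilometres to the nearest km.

Δφ = 3.0633°,  Δλ = -79.3046°
a = sin²(Δφ/2) + cos φ₁ cos φ₂ sin²(Δλ/2) = 0.398792
c = 2·arcsin(√a) = 1.366972 rad = 78.3217°
d = R·c = 6371 × 1.366972 = 8709.0 km

8709 km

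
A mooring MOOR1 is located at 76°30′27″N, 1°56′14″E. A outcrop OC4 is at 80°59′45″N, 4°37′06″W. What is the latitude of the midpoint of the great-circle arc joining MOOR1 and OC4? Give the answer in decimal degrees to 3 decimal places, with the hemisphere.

MOOR1: φ = +76.50750°, λ = +1.93722°
OC4: φ = +80.99583°, λ = -4.61833°
Bx = cos φ₂ cos Δλ = 0.155483,  By = cos φ₂ sin Δλ = -0.017868
φₘ = atan2(sin φ₁ + sin φ₂, √((cos φ₁ + Bx)² + By²)) = 78.76890°
λₘ = λ₁ + atan2(By, cos φ₁ + Bx) = -0.69402°

78.769°N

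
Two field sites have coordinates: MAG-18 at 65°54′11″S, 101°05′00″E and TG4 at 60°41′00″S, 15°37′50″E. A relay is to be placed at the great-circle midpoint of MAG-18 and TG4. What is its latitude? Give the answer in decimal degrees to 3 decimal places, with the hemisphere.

69.652°S

MAG-18: φ = -65.90306°, λ = +101.08333°
TG4: φ = -60.68333°, λ = +15.63056°
Bx = cos φ₂ cos Δλ = 0.038819,  By = cos φ₂ sin Δλ = -0.488095
φₘ = atan2(sin φ₁ + sin φ₂, √((cos φ₁ + Bx)² + By²)) = -69.65182°
λₘ = λ₁ + atan2(By, cos φ₁ + Bx) = 53.57337°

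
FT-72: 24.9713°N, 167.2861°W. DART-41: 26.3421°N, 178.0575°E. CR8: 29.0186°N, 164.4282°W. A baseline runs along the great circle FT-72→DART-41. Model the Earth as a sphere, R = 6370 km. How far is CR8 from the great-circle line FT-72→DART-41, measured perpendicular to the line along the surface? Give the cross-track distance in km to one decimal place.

491.2 km

δ₁₃ = central angle FT-72→CR8 = 0.083449 rad  (haversine)
θ₁₃ = bearing FT-72→CR8 = 31.539°,  θ₁₂ = bearing FT-72→DART-41 = 279.079°
dₓₜ = R·arcsin(sin δ₁₃ · sin(θ₁₃ − θ₁₂)) = 6370·arcsin(0.08335·sin(-247.540°)) = 491.161 km
|dₓₜ| = 491.161 km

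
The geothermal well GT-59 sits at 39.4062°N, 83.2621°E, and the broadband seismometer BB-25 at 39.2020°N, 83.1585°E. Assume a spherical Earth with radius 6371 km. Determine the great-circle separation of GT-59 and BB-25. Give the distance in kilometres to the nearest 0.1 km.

24.4 km

Δφ = -0.2042°,  Δλ = -0.1036°
a = sin²(Δφ/2) + cos φ₁ cos φ₂ sin²(Δλ/2) = 0.000004
c = 2·arcsin(√a) = 0.003829 rad = 0.2194°
d = R·c = 6371 × 0.003829 = 24.4 km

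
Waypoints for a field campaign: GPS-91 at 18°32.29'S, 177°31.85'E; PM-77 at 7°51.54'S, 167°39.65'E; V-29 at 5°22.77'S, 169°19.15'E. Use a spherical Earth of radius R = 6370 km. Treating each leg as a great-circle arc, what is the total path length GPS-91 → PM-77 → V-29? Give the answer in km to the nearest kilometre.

GPS-91: φ = -18.53817°, λ = +177.53083°
PM-77: φ = -7.85900°, λ = +167.66083°
V-29: φ = -5.37950°, λ = +169.31917°
GPS-91→PM-77: c = 0.250538 rad, d = 1595.93 km
PM-77→V-29: c = 0.051954 rad, d = 330.95 km
Total = 1595.93 + 330.95 = 1926.87 km

1927 km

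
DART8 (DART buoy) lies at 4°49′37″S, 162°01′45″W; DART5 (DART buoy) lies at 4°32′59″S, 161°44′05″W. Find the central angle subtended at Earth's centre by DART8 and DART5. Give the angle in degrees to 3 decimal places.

0.404°

DART8: φ = -4.82694°, λ = -162.02917°
DART5: φ = -4.54972°, λ = -161.73472°
Δφ = 0.2772°,  Δλ = 0.2944°
a = sin²(Δφ/2) + cos φ₁ cos φ₂ sin²(Δλ/2) = 0.000012
c = 2·arcsin(√a) = 0.007046 rad = 0.4037°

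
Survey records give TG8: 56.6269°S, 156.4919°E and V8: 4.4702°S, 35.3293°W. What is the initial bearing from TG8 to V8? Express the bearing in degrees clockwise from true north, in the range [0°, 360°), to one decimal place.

166.6°

Δλ = 168.1788°
y = sin Δλ · cos φ₂ = 0.204235
x = cos φ₁ sin φ₂ − sin φ₁ cos φ₂ cos Δλ = -0.857783
θ = atan2(y, x) = 166.6074° → 166.6074° (mod 360°)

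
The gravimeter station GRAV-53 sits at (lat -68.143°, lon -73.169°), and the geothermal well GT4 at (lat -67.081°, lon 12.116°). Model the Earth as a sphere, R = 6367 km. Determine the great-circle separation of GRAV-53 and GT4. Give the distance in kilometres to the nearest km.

3324 km

Δφ = 1.0620°,  Δλ = 85.2850°
a = sin²(Δφ/2) + cos φ₁ cos φ₂ sin²(Δλ/2) = 0.066618
c = 2·arcsin(√a) = 0.522119 rad = 29.9152°
d = R·c = 6367 × 0.522119 = 3324.3 km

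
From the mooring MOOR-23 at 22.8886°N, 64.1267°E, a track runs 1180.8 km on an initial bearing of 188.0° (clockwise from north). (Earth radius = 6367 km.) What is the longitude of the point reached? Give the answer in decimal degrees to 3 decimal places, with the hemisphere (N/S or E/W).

δ = d/R = 1180.8/6367 = 0.185456 rad
φ₂ = arcsin(sin φ₁ cos δ + cos φ₁ sin δ cos θ)
   = arcsin(0.38894·0.98285 + 0.92126·0.18439·-0.99027) = 12.35969°
λ₂ = λ₁ + atan2(sin θ sin δ cos φ₁, cos δ − sin φ₁ sin φ₂) = 62.62127°

62.621°E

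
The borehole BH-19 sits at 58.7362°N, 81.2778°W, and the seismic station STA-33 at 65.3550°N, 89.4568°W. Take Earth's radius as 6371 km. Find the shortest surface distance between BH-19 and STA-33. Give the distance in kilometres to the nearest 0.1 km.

849.0 km

Δφ = 6.6188°,  Δλ = -8.1790°
a = sin²(Δφ/2) + cos φ₁ cos φ₂ sin²(Δλ/2) = 0.004433
c = 2·arcsin(√a) = 0.133262 rad = 7.6353°
d = R·c = 6371 × 0.133262 = 849.0 km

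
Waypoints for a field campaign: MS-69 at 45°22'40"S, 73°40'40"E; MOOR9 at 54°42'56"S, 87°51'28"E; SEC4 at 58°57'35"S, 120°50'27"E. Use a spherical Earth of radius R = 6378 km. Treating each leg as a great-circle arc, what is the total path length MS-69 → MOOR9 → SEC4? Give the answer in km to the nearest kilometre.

3487 km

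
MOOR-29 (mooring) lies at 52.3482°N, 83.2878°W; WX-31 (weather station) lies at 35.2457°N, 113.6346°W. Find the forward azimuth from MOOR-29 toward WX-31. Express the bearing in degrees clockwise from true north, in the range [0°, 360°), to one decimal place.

243.5°

Δλ = -30.3468°
y = sin Δλ · cos φ₂ = -0.412616
x = cos φ₁ sin φ₂ − sin φ₁ cos φ₂ cos Δλ = -0.205487
θ = atan2(y, x) = -116.4738° → 243.5262° (mod 360°)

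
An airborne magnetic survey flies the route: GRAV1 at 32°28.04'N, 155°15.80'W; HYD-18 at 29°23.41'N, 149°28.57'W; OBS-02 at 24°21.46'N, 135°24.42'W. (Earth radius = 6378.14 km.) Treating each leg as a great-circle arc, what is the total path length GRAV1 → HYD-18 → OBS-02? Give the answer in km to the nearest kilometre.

GRAV1: φ = +32.46733°, λ = -155.26333°
HYD-18: φ = +29.39017°, λ = -149.47617°
OBS-02: φ = +24.35767°, λ = -135.40700°
GRAV1→HYD-18: c = 0.101912 rad, d = 650.01 km
HYD-18→OBS-02: c = 0.235768 rad, d = 1503.76 km
Total = 650.01 + 1503.76 = 2153.77 km

2154 km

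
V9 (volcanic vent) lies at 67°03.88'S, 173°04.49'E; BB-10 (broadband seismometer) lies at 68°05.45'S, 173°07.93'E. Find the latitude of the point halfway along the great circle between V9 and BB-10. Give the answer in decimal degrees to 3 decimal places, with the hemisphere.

V9: φ = -67.06467°, λ = +173.07483°
BB-10: φ = -68.09083°, λ = +173.13217°
Bx = cos φ₂ cos Δλ = 0.373136,  By = cos φ₂ sin Δλ = 0.000373
φₘ = atan2(sin φ₁ + sin φ₂, √((cos φ₁ + Bx)² + By²)) = -67.57775°
λₘ = λ₁ + atan2(By, cos φ₁ + Bx) = 173.10288°

67.578°S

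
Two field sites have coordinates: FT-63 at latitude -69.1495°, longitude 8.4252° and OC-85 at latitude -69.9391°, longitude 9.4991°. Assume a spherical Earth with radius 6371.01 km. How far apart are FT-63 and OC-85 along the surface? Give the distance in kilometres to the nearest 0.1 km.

Δφ = -0.7896°,  Δλ = 1.0739°
a = sin²(Δφ/2) + cos φ₁ cos φ₂ sin²(Δλ/2) = 0.000058
c = 2·arcsin(√a) = 0.015258 rad = 0.8742°
d = R·c = 6371.01 × 0.015258 = 97.2 km

97.2 km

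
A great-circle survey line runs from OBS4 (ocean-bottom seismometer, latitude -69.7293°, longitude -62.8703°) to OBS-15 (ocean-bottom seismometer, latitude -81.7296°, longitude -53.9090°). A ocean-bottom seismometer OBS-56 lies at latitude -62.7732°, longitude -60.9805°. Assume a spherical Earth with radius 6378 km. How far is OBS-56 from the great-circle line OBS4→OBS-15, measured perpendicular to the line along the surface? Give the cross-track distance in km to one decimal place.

177.7 km

δ₁₃ = central angle OBS4→OBS-56 = 0.122117 rad  (haversine)
θ₁₃ = bearing OBS4→OBS-56 = 7.115°,  θ₁₂ = bearing OBS4→OBS-15 = 173.897°
dₓₜ = R·arcsin(sin δ₁₃ · sin(θ₁₃ − θ₁₂)) = 6378·arcsin(0.12181·sin(-166.782°)) = -177.667 km
|dₓₜ| = 177.667 km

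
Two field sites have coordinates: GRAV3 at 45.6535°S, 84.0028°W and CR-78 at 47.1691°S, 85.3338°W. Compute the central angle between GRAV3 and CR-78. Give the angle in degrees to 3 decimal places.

Δφ = -1.5156°,  Δλ = -1.3310°
a = sin²(Δφ/2) + cos φ₁ cos φ₂ sin²(Δλ/2) = 0.000239
c = 2·arcsin(√a) = 0.030922 rad = 1.7717°

1.772°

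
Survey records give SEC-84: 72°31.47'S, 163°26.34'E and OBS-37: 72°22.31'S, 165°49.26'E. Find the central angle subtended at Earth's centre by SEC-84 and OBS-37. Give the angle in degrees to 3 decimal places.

0.734°

SEC-84: φ = -72.52450°, λ = +163.43900°
OBS-37: φ = -72.37183°, λ = +165.82100°
Δφ = 0.1527°,  Δλ = 2.3820°
a = sin²(Δφ/2) + cos φ₁ cos φ₂ sin²(Δλ/2) = 0.000041
c = 2·arcsin(√a) = 0.012816 rad = 0.7343°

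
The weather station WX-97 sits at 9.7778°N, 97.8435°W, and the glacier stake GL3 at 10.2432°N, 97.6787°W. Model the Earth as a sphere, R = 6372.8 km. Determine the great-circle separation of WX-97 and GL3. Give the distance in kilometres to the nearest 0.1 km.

54.8 km

Δφ = 0.4654°,  Δλ = 0.1648°
a = sin²(Δφ/2) + cos φ₁ cos φ₂ sin²(Δλ/2) = 0.000019
c = 2·arcsin(√a) = 0.008602 rad = 0.4929°
d = R·c = 6372.8 × 0.008602 = 54.8 km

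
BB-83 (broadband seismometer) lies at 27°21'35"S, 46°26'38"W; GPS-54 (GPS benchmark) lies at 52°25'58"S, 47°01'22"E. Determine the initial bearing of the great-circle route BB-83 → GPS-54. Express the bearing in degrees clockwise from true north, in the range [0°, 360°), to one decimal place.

BB-83: φ = -27.35972°, λ = -46.44389°
GPS-54: φ = -52.43278°, λ = +47.02278°
Δλ = 93.4667°
y = sin Δλ · cos φ₂ = 0.608576
x = cos φ₁ sin φ₂ − sin φ₁ cos φ₂ cos Δλ = -0.720916
θ = atan2(y, x) = 139.8299° → 139.8299° (mod 360°)

139.8°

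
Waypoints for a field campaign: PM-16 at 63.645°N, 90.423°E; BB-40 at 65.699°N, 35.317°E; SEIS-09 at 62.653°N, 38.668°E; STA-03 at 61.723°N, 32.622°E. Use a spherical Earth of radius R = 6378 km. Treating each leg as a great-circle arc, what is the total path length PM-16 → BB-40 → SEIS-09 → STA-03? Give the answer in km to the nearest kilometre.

3256 km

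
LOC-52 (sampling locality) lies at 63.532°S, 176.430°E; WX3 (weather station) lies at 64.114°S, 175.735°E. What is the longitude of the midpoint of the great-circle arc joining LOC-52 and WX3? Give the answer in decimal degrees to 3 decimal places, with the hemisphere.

176.086°E

Bx = cos φ₂ cos Δλ = 0.436550,  By = cos φ₂ sin Δλ = -0.005296
φₘ = atan2(sin φ₁ + sin φ₂, √((cos φ₁ + Bx)² + By²)) = -63.82342°
λₘ = λ₁ + atan2(By, cos φ₁ + Bx) = 176.08609°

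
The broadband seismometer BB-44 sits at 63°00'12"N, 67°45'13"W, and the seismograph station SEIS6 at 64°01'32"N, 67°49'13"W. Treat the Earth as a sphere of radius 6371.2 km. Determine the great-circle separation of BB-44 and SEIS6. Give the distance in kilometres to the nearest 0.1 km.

BB-44: φ = +63.00333°, λ = -67.75361°
SEIS6: φ = +64.02556°, λ = -67.82028°
Δφ = 1.0222°,  Δλ = -0.0667°
a = sin²(Δφ/2) + cos φ₁ cos φ₂ sin²(Δλ/2) = 0.000080
c = 2·arcsin(√a) = 0.017849 rad = 1.0227°
d = R·c = 6371.2 × 0.017849 = 113.7 km

113.7 km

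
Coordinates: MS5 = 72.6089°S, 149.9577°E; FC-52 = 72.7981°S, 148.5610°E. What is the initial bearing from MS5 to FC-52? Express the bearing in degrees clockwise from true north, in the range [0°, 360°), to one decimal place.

244.8°

Δλ = -1.3967°
y = sin Δλ · cos φ₂ = -0.007209
x = cos φ₁ sin φ₂ − sin φ₁ cos φ₂ cos Δλ = -0.003386
θ = atan2(y, x) = -115.1605° → 244.8395° (mod 360°)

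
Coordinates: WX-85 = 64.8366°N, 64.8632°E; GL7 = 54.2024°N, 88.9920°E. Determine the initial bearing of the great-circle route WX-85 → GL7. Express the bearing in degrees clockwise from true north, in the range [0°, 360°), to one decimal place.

120.0°

Δλ = 24.1288°
y = sin Δλ · cos φ₂ = 0.239111
x = cos φ₁ sin φ₂ − sin φ₁ cos φ₂ cos Δλ = -0.138283
θ = atan2(y, x) = 120.0417° → 120.0417° (mod 360°)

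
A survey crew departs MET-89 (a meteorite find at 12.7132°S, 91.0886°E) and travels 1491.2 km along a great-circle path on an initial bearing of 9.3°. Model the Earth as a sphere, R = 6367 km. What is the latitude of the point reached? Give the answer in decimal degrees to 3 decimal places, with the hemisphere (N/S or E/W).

δ = d/R = 1491.2/6367 = 0.234208 rad
φ₂ = arcsin(sin φ₁ cos δ + cos φ₁ sin δ cos θ)
   = arcsin(-0.22007·0.97270 + 0.97548·0.23207·0.98686) = 0.53541°
λ₂ = λ₁ + atan2(sin θ sin δ cos φ₁, cos δ − sin φ₁ sin φ₂) = 93.23801°

0.535°N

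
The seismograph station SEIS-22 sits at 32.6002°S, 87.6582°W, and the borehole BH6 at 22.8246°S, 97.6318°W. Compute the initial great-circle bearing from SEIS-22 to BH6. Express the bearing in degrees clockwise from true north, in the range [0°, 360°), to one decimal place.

Δλ = -9.9736°
y = sin Δλ · cos φ₂ = -0.159633
x = cos φ₁ sin φ₂ − sin φ₁ cos φ₂ cos Δλ = 0.162285
θ = atan2(y, x) = -44.5279° → 315.4721° (mod 360°)

315.5°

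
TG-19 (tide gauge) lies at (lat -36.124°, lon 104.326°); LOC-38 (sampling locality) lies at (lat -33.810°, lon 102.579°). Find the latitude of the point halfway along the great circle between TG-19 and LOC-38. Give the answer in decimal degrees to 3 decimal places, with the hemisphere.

34.970°S

Bx = cos φ₂ cos Δλ = 0.830501,  By = cos φ₂ sin Δλ = -0.025331
φₘ = atan2(sin φ₁ + sin φ₂, √((cos φ₁ + Bx)² + By²)) = -34.97013°
λₘ = λ₁ + atan2(By, cos φ₁ + Bx) = 103.44016°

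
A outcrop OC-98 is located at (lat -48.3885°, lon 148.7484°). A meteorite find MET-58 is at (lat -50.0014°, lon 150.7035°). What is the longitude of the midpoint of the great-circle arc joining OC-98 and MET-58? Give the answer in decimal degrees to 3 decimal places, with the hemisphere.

149.710°E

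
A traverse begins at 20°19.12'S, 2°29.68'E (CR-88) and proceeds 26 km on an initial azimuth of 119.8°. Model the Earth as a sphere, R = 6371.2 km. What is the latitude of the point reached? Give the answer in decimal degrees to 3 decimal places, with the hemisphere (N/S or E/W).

20.435°S

CR-88: φ = -20.31867°, λ = +2.49467°
δ = d/R = 26/6371.2 = 0.004081 rad
φ₂ = arcsin(sin φ₁ cos δ + cos φ₁ sin δ cos θ)
   = arcsin(-0.34724·0.99999 + 0.93778·0.00408·-0.49697) = -20.43473°
λ₂ = λ₁ + atan2(sin θ sin δ cos φ₁, cos δ − sin φ₁ sin φ₂) = 2.71119°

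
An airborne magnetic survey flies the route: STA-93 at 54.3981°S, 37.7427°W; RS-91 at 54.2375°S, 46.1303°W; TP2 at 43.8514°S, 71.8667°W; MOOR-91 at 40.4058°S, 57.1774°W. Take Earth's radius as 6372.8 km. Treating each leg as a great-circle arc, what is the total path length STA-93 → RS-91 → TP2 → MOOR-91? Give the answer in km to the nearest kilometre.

3998 km

STA-93→RS-91: c = 0.085384 rad, d = 544.13 km
RS-91→TP2: c = 0.342828 rad, d = 2184.78 km
TP2→MOOR-91: c = 0.199104 rad, d = 1268.85 km
Total = 544.13 + 2184.78 + 1268.85 = 3997.76 km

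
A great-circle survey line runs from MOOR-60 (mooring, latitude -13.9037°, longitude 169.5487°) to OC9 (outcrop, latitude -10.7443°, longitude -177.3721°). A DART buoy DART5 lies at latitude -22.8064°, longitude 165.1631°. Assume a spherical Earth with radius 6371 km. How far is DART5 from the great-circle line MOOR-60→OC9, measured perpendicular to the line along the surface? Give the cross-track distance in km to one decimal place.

873.0 km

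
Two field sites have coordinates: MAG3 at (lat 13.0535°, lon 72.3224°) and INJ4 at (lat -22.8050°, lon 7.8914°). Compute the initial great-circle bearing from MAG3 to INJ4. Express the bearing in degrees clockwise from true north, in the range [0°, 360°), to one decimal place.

Δλ = -64.4310°
y = sin Δλ · cos φ₂ = -0.831551
x = cos φ₁ sin φ₂ − sin φ₁ cos φ₂ cos Δλ = -0.467441
θ = atan2(y, x) = -119.3417° → 240.6583° (mod 360°)

240.7°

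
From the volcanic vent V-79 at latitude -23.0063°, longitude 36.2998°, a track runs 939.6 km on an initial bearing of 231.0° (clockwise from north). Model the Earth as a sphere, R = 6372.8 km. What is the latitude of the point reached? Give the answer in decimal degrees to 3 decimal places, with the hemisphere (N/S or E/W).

28.144°S

δ = d/R = 939.6/6372.8 = 0.147439 rad
φ₂ = arcsin(sin φ₁ cos δ + cos φ₁ sin δ cos θ)
   = arcsin(-0.39083·0.98915 + 0.92046·0.14691·-0.62932) = -28.14401°
λ₂ = λ₁ + atan2(sin θ sin δ cos φ₁, cos δ − sin φ₁ sin φ₂) = 28.86051°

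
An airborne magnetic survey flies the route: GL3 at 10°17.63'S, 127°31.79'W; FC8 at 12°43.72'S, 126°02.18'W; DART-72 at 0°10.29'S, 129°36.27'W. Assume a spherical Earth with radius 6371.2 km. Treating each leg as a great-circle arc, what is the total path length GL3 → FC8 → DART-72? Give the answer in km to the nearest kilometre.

1767 km

GL3: φ = -10.29383°, λ = -127.52983°
FC8: φ = -12.72867°, λ = -126.03633°
DART-72: φ = -0.17150°, λ = -129.60450°
GL3→FC8: c = 0.049580 rad, d = 315.88 km
FC8→DART-72: c = 0.227698 rad, d = 1450.71 km
Total = 315.88 + 1450.71 = 1766.59 km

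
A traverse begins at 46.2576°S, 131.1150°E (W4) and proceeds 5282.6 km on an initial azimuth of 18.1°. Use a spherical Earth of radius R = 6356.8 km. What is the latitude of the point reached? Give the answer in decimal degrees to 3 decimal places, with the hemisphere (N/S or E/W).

0.092°S

δ = d/R = 5282.6/6356.8 = 0.831016 rad
φ₂ = arcsin(sin φ₁ cos δ + cos φ₁ sin δ cos θ)
   = arcsin(-0.72246·0.67413 + 0.69142·0.73862·0.95052) = -0.09197°
λ₂ = λ₁ + atan2(sin θ sin δ cos φ₁, cos δ − sin φ₁ sin φ₂) = 144.38093°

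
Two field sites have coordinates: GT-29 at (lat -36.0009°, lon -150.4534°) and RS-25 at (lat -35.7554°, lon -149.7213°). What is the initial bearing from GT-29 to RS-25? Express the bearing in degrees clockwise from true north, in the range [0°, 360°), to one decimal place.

67.7°

Δλ = 0.7321°
y = sin Δλ · cos φ₂ = 0.010369
x = cos φ₁ sin φ₂ − sin φ₁ cos φ₂ cos Δλ = 0.004246
θ = atan2(y, x) = 67.7321° → 67.7321° (mod 360°)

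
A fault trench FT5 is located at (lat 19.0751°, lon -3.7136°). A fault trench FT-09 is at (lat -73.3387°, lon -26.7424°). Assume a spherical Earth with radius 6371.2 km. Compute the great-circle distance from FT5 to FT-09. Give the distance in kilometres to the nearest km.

Δφ = -92.4138°,  Δλ = -23.0288°
a = sin²(Δφ/2) + cos φ₁ cos φ₂ sin²(Δλ/2) = 0.531855
c = 2·arcsin(√a) = 1.634550 rad = 93.6528°
d = R·c = 6371.2 × 1.634550 = 10414.0 km

10414 km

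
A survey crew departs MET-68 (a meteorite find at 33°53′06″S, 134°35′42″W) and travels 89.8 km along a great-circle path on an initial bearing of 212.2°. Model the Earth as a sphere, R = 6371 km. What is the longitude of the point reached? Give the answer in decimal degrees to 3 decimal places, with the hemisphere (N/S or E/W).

135.118°W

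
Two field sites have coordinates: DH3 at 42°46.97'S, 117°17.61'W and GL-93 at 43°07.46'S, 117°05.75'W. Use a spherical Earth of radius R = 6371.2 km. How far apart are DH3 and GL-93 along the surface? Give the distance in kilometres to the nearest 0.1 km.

DH3: φ = -42.78283°, λ = -117.29350°
GL-93: φ = -43.12433°, λ = -117.09583°
Δφ = -0.3415°,  Δλ = 0.1977°
a = sin²(Δφ/2) + cos φ₁ cos φ₂ sin²(Δλ/2) = 0.000010
c = 2·arcsin(√a) = 0.006473 rad = 0.3709°
d = R·c = 6371.2 × 0.006473 = 41.2 km

41.2 km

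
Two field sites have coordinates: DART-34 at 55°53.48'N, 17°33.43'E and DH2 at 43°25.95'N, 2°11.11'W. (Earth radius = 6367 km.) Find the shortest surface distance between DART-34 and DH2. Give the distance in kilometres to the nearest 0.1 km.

1970.0 km

DART-34: φ = +55.89133°, λ = +17.55717°
DH2: φ = +43.43250°, λ = -2.18517°
Δφ = -12.4588°,  Δλ = -19.7423°
a = sin²(Δφ/2) + cos φ₁ cos φ₂ sin²(Δλ/2) = 0.023742
c = 2·arcsin(√a) = 0.309403 rad = 17.7275°
d = R·c = 6367 × 0.309403 = 1970.0 km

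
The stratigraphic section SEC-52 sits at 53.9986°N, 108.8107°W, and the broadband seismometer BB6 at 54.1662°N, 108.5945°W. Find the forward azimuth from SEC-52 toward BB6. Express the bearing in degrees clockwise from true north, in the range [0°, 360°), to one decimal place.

37.0°

Δλ = 0.2162°
y = sin Δλ · cos φ₂ = 0.002209
x = cos φ₁ sin φ₂ − sin φ₁ cos φ₂ cos Δλ = 0.002929
θ = atan2(y, x) = 37.0283° → 37.0283° (mod 360°)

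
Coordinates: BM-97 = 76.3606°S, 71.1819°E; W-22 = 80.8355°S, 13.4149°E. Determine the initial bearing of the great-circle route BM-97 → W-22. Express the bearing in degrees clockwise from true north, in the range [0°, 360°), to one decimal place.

221.9°

Δλ = -57.7670°
y = sin Δλ · cos φ₂ = -0.134724
x = cos φ₁ sin φ₂ − sin φ₁ cos φ₂ cos Δλ = -0.150247
θ = atan2(y, x) = -138.1180° → 221.8820° (mod 360°)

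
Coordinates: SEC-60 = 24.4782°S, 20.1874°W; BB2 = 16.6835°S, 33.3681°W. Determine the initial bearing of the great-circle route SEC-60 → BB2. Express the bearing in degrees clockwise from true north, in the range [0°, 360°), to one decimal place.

299.8°

Δλ = -13.1807°
y = sin Δλ · cos φ₂ = -0.218424
x = cos φ₁ sin φ₂ − sin φ₁ cos φ₂ cos Δλ = 0.125168
θ = atan2(y, x) = -60.1852° → 299.8148° (mod 360°)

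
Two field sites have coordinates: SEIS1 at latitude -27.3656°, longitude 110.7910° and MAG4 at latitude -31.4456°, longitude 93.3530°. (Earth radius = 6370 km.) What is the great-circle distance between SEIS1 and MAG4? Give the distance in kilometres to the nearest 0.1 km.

Δφ = -4.0800°,  Δλ = -17.4380°
a = sin²(Δφ/2) + cos φ₁ cos φ₂ sin²(Δλ/2) = 0.018678
c = 2·arcsin(√a) = 0.274190 rad = 15.7099°
d = R·c = 6370 × 0.274190 = 1746.6 km

1746.6 km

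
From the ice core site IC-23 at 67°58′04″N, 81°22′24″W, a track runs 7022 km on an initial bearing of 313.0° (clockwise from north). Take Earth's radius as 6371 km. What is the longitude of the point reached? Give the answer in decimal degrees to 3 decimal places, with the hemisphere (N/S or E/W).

157.463°E

IC-23: φ = +67.96778°, λ = -81.37333°
δ = d/R = 7022/6371 = 1.102182 rad
φ₂ = arcsin(sin φ₁ cos δ + cos φ₁ sin δ cos θ)
   = arcsin(0.92697·0.45165 + 0.37513·0.89219·0.68200) = 40.31009°
λ₂ = λ₁ + atan2(sin θ sin δ cos φ₁, cos δ − sin φ₁ sin φ₂) = 157.46269°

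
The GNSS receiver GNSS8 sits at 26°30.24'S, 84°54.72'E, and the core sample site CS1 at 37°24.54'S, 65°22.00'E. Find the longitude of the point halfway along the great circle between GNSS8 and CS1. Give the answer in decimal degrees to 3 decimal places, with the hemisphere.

75.727°E

GNSS8: φ = -26.50400°, λ = +84.91200°
CS1: φ = -37.40900°, λ = +65.36667°
Bx = cos φ₂ cos Δλ = 0.748548,  By = cos φ₂ sin Δλ = -0.265742
φₘ = atan2(sin φ₁ + sin φ₂, √((cos φ₁ + Bx)² + By²)) = -32.33243°
λₘ = λ₁ + atan2(By, cos φ₁ + Bx) = 75.72693°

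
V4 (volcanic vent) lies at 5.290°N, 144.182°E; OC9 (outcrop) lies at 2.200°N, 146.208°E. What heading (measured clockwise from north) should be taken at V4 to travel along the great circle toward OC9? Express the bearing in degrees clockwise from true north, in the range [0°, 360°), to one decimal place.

146.7°

Δλ = 2.0260°
y = sin Δλ · cos φ₂ = 0.035327
x = cos φ₁ sin φ₂ − sin φ₁ cos φ₂ cos Δλ = -0.053847
θ = atan2(y, x) = 146.7326° → 146.7326° (mod 360°)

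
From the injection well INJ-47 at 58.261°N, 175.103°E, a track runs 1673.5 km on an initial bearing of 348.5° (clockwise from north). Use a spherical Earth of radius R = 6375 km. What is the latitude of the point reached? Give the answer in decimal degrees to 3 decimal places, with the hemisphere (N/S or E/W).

72.764°N

δ = d/R = 1673.5/6375 = 0.262510 rad
φ₂ = arcsin(sin φ₁ cos δ + cos φ₁ sin δ cos θ)
   = arcsin(0.85045·0.96574 + 0.52605·0.25951·0.97992) = 72.76364°
λ₂ = λ₁ + atan2(sin θ sin δ cos φ₁, cos δ − sin φ₁ sin φ₂) = 165.04751°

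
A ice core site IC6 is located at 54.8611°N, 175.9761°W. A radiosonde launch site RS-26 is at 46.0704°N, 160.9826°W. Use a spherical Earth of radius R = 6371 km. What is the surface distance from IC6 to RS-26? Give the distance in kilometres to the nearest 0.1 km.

Δφ = -8.7907°,  Δλ = 14.9935°
a = sin²(Δφ/2) + cos φ₁ cos φ₂ sin²(Δλ/2) = 0.012671
c = 2·arcsin(√a) = 0.225606 rad = 12.9263°
d = R·c = 6371 × 0.225606 = 1437.3 km

1437.3 km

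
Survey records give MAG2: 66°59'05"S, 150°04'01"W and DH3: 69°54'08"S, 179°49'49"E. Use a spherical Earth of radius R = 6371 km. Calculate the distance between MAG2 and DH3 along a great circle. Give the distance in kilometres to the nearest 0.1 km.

MAG2: φ = -66.98472°, λ = -150.06694°
DH3: φ = -69.90222°, λ = +179.83028°
Δφ = -2.9175°,  Δλ = -30.1028°
a = sin²(Δφ/2) + cos φ₁ cos φ₂ sin²(Δλ/2) = 0.009708
c = 2·arcsin(√a) = 0.197379 rad = 11.3090°
d = R·c = 6371 × 0.197379 = 1257.5 km

1257.5 km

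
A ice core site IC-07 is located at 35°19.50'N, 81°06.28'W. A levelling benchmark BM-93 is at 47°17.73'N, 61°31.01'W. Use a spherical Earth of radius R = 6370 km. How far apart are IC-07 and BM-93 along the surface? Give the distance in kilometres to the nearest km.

IC-07: φ = +35.32500°, λ = -81.10467°
BM-93: φ = +47.29550°, λ = -61.51683°
Δφ = 11.9705°,  Δλ = 19.5878°
a = sin²(Δφ/2) + cos φ₁ cos φ₂ sin²(Δλ/2) = 0.026884
c = 2·arcsin(√a) = 0.329416 rad = 18.8741°
d = R·c = 6370 × 0.329416 = 2098.4 km

2098 km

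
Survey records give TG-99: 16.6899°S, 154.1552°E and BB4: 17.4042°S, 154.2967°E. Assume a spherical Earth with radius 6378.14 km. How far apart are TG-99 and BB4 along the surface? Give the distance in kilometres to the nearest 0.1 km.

80.9 km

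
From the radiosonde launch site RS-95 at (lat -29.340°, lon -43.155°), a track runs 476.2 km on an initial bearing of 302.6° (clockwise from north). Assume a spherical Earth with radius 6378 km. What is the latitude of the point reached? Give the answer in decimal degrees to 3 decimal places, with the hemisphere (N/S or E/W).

δ = d/R = 476.2/6378 = 0.074663 rad
φ₂ = arcsin(sin φ₁ cos δ + cos φ₁ sin δ cos θ)
   = arcsin(-0.48999·0.99721 + 0.87173·0.07459·0.53877) = -26.97440°
λ₂ = λ₁ + atan2(sin θ sin δ cos φ₁, cos δ − sin φ₁ sin φ₂) = -47.19843°

26.974°S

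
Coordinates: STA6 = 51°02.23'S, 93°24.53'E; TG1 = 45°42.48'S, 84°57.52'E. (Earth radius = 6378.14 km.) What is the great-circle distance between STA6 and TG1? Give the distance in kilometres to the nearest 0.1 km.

STA6: φ = -51.03717°, λ = +93.40883°
TG1: φ = -45.70800°, λ = +84.95867°
Δφ = 5.3292°,  Δλ = -8.4502°
a = sin²(Δφ/2) + cos φ₁ cos φ₂ sin²(Δλ/2) = 0.004545
c = 2·arcsin(√a) = 0.134931 rad = 7.7310°
d = R·c = 6378.14 × 0.134931 = 860.6 km

860.6 km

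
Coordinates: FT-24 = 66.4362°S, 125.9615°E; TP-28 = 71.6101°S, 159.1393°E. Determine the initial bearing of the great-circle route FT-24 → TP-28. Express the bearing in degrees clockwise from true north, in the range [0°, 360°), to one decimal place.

128.5°

Δλ = 33.1778°
y = sin Δλ · cos φ₂ = 0.172644
x = cos φ₁ sin φ₂ − sin φ₁ cos φ₂ cos Δλ = -0.137321
θ = atan2(y, x) = 128.4988° → 128.4988° (mod 360°)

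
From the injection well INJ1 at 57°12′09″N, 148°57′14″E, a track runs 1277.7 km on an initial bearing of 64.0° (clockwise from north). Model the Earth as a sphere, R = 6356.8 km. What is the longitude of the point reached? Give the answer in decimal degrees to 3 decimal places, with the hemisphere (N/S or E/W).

170.383°E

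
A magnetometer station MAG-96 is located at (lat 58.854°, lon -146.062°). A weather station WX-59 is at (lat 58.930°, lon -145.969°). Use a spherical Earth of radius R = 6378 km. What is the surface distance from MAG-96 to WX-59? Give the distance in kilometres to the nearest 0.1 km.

10.0 km

Δφ = 0.0760°,  Δλ = 0.0930°
a = sin²(Δφ/2) + cos φ₁ cos φ₂ sin²(Δλ/2) = 0.000001
c = 2·arcsin(√a) = 0.001569 rad = 0.0899°
d = R·c = 6378 × 0.001569 = 10.0 km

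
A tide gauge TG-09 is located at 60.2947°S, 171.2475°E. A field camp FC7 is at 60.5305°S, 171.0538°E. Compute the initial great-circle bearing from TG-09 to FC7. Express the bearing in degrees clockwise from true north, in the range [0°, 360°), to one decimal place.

Δλ = -0.1937°
y = sin Δλ · cos φ₂ = -0.001663
x = cos φ₁ sin φ₂ − sin φ₁ cos φ₂ cos Δλ = -0.004118
θ = atan2(y, x) = -158.0069° → 201.9931° (mod 360°)

202.0°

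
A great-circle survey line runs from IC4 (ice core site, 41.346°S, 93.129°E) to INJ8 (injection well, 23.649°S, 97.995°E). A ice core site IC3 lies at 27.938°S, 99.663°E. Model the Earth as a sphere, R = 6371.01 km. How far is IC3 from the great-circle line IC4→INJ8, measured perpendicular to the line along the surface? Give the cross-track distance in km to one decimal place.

δ₁₃ = central angle IC4→IC3 = 0.251921 rad  (haversine)
θ₁₃ = bearing IC4→IC3 = 23.785°,  θ₁₂ = bearing IC4→INJ8 = 14.438°
dₓₜ = R·arcsin(sin δ₁₃ · sin(θ₁₃ − θ₁₂)) = 6371.01·arcsin(0.24926·sin(9.347°)) = 258.006 km
|dₓₜ| = 258.006 km

258.0 km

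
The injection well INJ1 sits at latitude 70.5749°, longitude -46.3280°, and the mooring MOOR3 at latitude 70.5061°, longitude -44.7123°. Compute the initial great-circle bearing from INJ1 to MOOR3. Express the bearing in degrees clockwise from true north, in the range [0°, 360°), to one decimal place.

Δλ = 1.6157°
y = sin Δλ · cos φ₂ = 0.009409
x = cos φ₁ sin φ₂ − sin φ₁ cos φ₂ cos Δλ = -0.001076
θ = atan2(y, x) = 96.5219° → 96.5219° (mod 360°)

96.5°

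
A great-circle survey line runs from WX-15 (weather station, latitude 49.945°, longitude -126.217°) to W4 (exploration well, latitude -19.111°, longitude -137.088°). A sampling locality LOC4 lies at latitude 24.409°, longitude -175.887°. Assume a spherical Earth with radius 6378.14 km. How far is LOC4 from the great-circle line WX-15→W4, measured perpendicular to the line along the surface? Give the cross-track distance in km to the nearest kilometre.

δ₁₃ = central angle WX-15→LOC4 = 0.801589 rad  (haversine)
θ₁₃ = bearing WX-15→LOC4 = 255.065°,  θ₁₂ = bearing WX-15→W4 = 190.951°
dₓₜ = R·arcsin(sin δ₁₃ · sin(θ₁₃ − θ₁₂)) = 6378.14·arcsin(0.71846·sin(64.114°)) = 4482.690 km
|dₓₜ| = 4482.690 km

4483 km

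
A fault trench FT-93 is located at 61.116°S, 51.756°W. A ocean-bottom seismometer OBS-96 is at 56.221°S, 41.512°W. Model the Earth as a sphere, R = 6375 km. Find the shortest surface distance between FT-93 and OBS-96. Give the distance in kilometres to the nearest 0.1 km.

803.3 km

Δφ = 4.8950°,  Δλ = 10.2440°
a = sin²(Δφ/2) + cos φ₁ cos φ₂ sin²(Δλ/2) = 0.003964
c = 2·arcsin(√a) = 0.126007 rad = 7.2197°
d = R·c = 6375 × 0.126007 = 803.3 km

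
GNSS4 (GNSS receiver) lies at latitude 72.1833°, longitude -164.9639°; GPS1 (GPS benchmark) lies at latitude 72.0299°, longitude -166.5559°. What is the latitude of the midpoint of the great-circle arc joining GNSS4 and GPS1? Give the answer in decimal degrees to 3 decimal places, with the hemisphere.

Bx = cos φ₂ cos Δλ = 0.308402,  By = cos φ₂ sin Δλ = -0.008571
φₘ = atan2(sin φ₁ + sin φ₂, √((cos φ₁ + Bx)² + By²)) = 72.10822°
λₘ = λ₁ + atan2(By, cos φ₁ + Bx) = -165.76320°

72.108°N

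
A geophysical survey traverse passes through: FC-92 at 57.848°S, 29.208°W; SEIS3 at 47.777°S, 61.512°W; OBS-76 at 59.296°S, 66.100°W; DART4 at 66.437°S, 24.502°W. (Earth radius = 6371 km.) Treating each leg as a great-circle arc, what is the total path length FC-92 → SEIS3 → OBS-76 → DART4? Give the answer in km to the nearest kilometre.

FC-92→SEIS3: c = 0.378446 rad, d = 2411.08 km
SEIS3→OBS-76: c = 0.206478 rad, d = 1315.47 km
OBS-76→DART4: c = 0.345904 rad, d = 2203.76 km
Total = 2411.08 + 1315.47 + 2203.76 = 5930.31 km

5930 km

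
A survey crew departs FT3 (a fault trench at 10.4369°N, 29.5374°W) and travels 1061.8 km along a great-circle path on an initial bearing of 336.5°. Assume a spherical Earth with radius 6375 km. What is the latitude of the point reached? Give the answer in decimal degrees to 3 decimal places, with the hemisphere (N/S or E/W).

δ = d/R = 1061.8/6375 = 0.166557 rad
φ₂ = arcsin(sin φ₁ cos δ + cos φ₁ sin δ cos θ)
   = arcsin(0.18115·0.98616 + 0.98346·0.16579·0.91706) = 19.15760°
λ₂ = λ₁ + atan2(sin θ sin δ cos φ₁, cos δ − sin φ₁ sin φ₂) = -33.55044°

19.158°N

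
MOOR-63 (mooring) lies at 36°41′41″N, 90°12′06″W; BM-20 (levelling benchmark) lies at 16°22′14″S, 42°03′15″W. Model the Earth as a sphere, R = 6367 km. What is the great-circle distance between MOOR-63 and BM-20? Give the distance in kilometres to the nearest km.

7759 km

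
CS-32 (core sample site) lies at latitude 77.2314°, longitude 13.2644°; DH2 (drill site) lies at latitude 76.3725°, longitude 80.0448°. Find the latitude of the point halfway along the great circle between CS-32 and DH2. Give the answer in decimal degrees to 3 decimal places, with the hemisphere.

Bx = cos φ₂ cos Δλ = 0.092890,  By = cos φ₂ sin Δλ = 0.216524
φₘ = atan2(sin φ₁ + sin φ₂, √((cos φ₁ + Bx)² + By²)) = 78.91903°
λₘ = λ₁ + atan2(By, cos φ₁ + Bx) = 47.86148°

78.919°N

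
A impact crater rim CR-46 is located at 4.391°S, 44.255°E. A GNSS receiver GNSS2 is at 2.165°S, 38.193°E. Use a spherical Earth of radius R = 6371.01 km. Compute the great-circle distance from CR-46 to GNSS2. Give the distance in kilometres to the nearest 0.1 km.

Δφ = 2.2260°,  Δλ = -6.0620°
a = sin²(Δφ/2) + cos φ₁ cos φ₂ sin²(Δλ/2) = 0.003163
c = 2·arcsin(√a) = 0.112541 rad = 6.4481°
d = R·c = 6371.01 × 0.112541 = 717.0 km

717.0 km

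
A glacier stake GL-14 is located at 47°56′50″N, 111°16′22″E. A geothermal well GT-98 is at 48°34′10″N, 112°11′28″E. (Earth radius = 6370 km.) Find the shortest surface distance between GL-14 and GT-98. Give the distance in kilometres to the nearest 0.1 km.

97.0 km

GL-14: φ = +47.94722°, λ = +111.27278°
GT-98: φ = +48.56944°, λ = +112.19111°
Δφ = 0.6222°,  Δλ = 0.9183°
a = sin²(Δφ/2) + cos φ₁ cos φ₂ sin²(Δλ/2) = 0.000058
c = 2·arcsin(√a) = 0.015225 rad = 0.8723°
d = R·c = 6370 × 0.015225 = 97.0 km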